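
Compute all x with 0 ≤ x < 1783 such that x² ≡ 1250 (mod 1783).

Since 1783 ≡ 3 (mod 4), a square root of 1250 is 1250^((1783+1)/4) = 1250^446 mod 1783.
Repeated squaring: 1250^2≡592, 1250^4≡996, 1250^8≡668, 1250^16≡474, 1250^32≡18, 1250^64≡324, 1250^128≡1562, 1250^256≡700 (mod 1783).
1250^446 = 1250^(256+128+32+16+8+4+2) ≡ 1399 (mod 1783).
Check: 1399² = 1957201 ≡ 1250 (mod 1783). The two roots are 384 and 1399.

384, 1399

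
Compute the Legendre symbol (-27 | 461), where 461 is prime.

-1

Euler's criterion: (-27/461) ≡ 434^230 (mod 461).
434^2 ≡ 268 (mod 461)
434^4 ≡ 369 (mod 461)
434^8 ≡ 166 (mod 461)
434^16 ≡ 357 (mod 461)
434^32 ≡ 213 (mod 461)
434^64 ≡ 191 (mod 461)
434^128 ≡ 62 (mod 461)
434^230 = 434^(128+64+32+4+2) ≡ 460 (mod 461).
Result is 460 ≡ −1, so (-27/461) = −1.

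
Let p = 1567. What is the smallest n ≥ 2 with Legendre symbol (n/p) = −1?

(2/1567) = +1, so 2 is a residue.
(3/1567) = −1, so 3 is the smallest positive non-residue mod 1567.

3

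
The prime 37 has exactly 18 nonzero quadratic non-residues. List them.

2 5 6 8 13 14 15 17 18 19 20 22 23 24 29 31 32 35

Square k = 1,…,18 (k and 37−k give the same square):
1²=1, 2²=4, 3²=9, 4²=16, 5²=25, 6²=36, 7²≡12, 8²≡27, 9²≡7, 10²≡26, 11²≡10, 12²≡33, 13²≡21, 14²≡11, 15²≡3, 16²≡34, 17²≡30, 18²≡28 (mod 37).
The residues are {1, 3, 4, 7, 9, 10, 11, 12, 16, 21, 25, 26, 27, 28, 30, 33, 34, 36}; the non-residues are the remaining 18 nonzero classes.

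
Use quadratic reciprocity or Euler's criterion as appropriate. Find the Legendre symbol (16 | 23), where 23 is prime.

Pull out 2^4: since 23 ≡ 7 (mod 8), (2/23) = +1, so (2/23)^4 = +1.
Reached (1/23) = 1. Collecting the sign flips along the way, the symbol is +1.

1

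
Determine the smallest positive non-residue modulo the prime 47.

(2/47) = +1, so 2 is a residue.
(3/47) = +1, so 3 is a residue.
(4/47) = +1, so 4 is a residue.
(5/47) = −1, so 5 is the smallest positive non-residue mod 47.

5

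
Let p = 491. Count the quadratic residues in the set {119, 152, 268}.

(119/491) = -1 → non-residue.
(152/491) = +1 → QR.
(268/491) = -1 → non-residue.
Total quadratic residues among the 3: 1.

1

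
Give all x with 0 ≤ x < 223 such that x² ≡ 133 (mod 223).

Since 223 ≡ 3 (mod 4), a square root of 133 is 133^((223+1)/4) = 133^56 mod 223.
Repeated squaring: 133^2≡72, 133^4≡55, 133^8≡126, 133^16≡43, 133^32≡65 (mod 223).
133^56 = 133^(32+16+8) ≡ 53 (mod 223).
Check: 53² = 2809 ≡ 133 (mod 223). The two roots are 53 and 170.

53, 170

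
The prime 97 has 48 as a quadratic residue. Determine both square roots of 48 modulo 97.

40, 57

97 ≡ 1 (mod 4), so we find a root by search.
Trying successive values, 40² = 1600 ≡ 48 (mod 97). The other root is 97 − 40 = 57.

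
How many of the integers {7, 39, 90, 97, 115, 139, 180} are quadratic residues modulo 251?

(7/251) = +1 → QR.
(39/251) = +1 → QR.
(90/251) = -1 → non-residue.
(97/251) = -1 → non-residue.
(115/251) = +1 → QR.
(139/251) = -1 → non-residue.
(180/251) = +1 → QR.
Total quadratic residues among the 7: 4.

4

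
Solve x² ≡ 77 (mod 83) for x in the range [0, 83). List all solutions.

Since 83 ≡ 3 (mod 4), a square root of 77 is 77^((83+1)/4) = 77^21 mod 83.
Repeated squaring: 77^2≡36, 77^4≡51, 77^8≡28, 77^16≡37 (mod 83).
77^21 = 77^(16+4+1) ≡ 49 (mod 83).
Check: 49² = 2401 ≡ 77 (mod 83). The two roots are 34 and 49.

34, 49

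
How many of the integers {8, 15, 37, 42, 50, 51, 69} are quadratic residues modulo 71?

4

(8/71) = +1 → QR.
(15/71) = +1 → QR.
(37/71) = +1 → QR.
(42/71) = -1 → non-residue.
(50/71) = +1 → QR.
(51/71) = -1 → non-residue.
(69/71) = -1 → non-residue.
Total quadratic residues among the 7: 4.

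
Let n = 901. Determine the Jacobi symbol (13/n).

1

Reciprocity: 13 ≡ 1 and 901 ≡ 1 (mod 4), so (13/901) = +(901/13).
Reduce top mod 13: now compute (4/13).
Pull out 2^2: since 13 ≡ 5 (mod 8), (2/13) = -1, so (2/13)^2 = +1.
Reached (1/13) = 1. Collecting the sign flips along the way, the symbol is +1.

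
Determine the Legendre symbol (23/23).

First reduce: 23 ≡ 0 (mod 23).
Top reduces to 0: gcd > 1, so the symbol is 0.

0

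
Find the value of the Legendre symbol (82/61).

First reduce: 82 ≡ 21 (mod 61).
Reciprocity: 21 ≡ 1 and 61 ≡ 1 (mod 4), so (21/61) = +(61/21).
Reduce top mod 21: now compute (19/21).
Reciprocity: 19 ≡ 3 and 21 ≡ 1 (mod 4), so (19/21) = +(21/19).
Reduce top mod 19: now compute (2/19).
Pull out 2: since 19 ≡ 3 (mod 8), (2/19) = -1.
Reached (1/19) = 1. Collecting the sign flips along the way, the symbol is -1.

-1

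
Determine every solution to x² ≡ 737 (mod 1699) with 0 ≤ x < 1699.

747, 952

Since 1699 ≡ 3 (mod 4), a square root of 737 is 737^((1699+1)/4) = 737^425 mod 1699.
Repeated squaring: 737^2≡1188, 737^4≡1174, 737^8≡387, 737^16≡257, 737^32≡1487, 737^64≡770, 737^128≡1648, 737^256≡902 (mod 1699).
737^425 = 737^(256+128+32+8+1) ≡ 747 (mod 1699).
Check: 747² = 558009 ≡ 737 (mod 1699). The two roots are 747 and 952.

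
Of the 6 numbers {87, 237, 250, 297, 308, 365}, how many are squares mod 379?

3

(87/379) = +1 → QR.
(237/379) = -1 → non-residue.
(250/379) = -1 → non-residue.
(297/379) = +1 → QR.
(308/379) = +1 → QR.
(365/379) = -1 → non-residue.
Total quadratic residues among the 6: 3.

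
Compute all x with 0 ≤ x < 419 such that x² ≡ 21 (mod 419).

Since 419 ≡ 3 (mod 4), a square root of 21 is 21^((419+1)/4) = 21^105 mod 419.
Repeated squaring: 21^2≡22, 21^4≡65, 21^8≡35, 21^16≡387, 21^32≡186, 21^64≡238 (mod 419).
21^105 = 21^(64+32+8+1) ≡ 373 (mod 419).
Check: 373² = 139129 ≡ 21 (mod 419). The two roots are 46 and 373.

46, 373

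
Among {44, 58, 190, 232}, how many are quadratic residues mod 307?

(44/307) = +1 → QR.
(58/307) = +1 → QR.
(190/307) = +1 → QR.
(232/307) = +1 → QR.
Total quadratic residues among the 4: 4.

4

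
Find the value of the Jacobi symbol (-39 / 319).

First reduce: -39 ≡ 280 (mod 319).
Pull out 2^3: since 319 ≡ 7 (mod 8), (2/319) = +1, so (2/319)^3 = +1.
Reciprocity: 35 ≡ 3 and 319 ≡ 3 (mod 4), so (35/319) = −(319/35).
Reduce top mod 35: now compute (4/35).
Pull out 2^2: since 35 ≡ 3 (mod 8), (2/35) = -1, so (2/35)^2 = +1.
Reached (1/35) = 1. Collecting the sign flips along the way, the symbol is -1.

-1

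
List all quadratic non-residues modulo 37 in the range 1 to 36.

Square k = 1,…,18 (k and 37−k give the same square):
1²=1, 2²=4, 3²=9, 4²=16, 5²=25, 6²=36, 7²≡12, 8²≡27, 9²≡7, 10²≡26, 11²≡10, 12²≡33, 13²≡21, 14²≡11, 15²≡3, 16²≡34, 17²≡30, 18²≡28 (mod 37).
The residues are {1, 3, 4, 7, 9, 10, 11, 12, 16, 21, 25, 26, 27, 28, 30, 33, 34, 36}; the non-residues are the remaining 18 nonzero classes.

2, 5, 6, 8, 13, 14, 15, 17, 18, 19, 20, 22, 23, 24, 29, 31, 32, 35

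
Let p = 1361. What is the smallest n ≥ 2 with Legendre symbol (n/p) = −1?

(2/1361) = +1, so 2 is a residue.
(3/1361) = −1, so 3 is the smallest positive non-residue mod 1361.

3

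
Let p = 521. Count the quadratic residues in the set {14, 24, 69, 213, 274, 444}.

1

(14/521) = -1 → non-residue.
(24/521) = -1 → non-residue.
(69/521) = +1 → QR.
(213/521) = -1 → non-residue.
(274/521) = -1 → non-residue.
(444/521) = -1 → non-residue.
Total quadratic residues among the 6: 1.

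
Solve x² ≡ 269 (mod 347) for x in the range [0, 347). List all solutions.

Since 347 ≡ 3 (mod 4), a square root of 269 is 269^((347+1)/4) = 269^87 mod 347.
Repeated squaring: 269^2≡185, 269^4≡219, 269^8≡75, 269^16≡73, 269^32≡124, 269^64≡108 (mod 347).
269^87 = 269^(64+16+4+2+1) ≡ 160 (mod 347).
Check: 160² = 25600 ≡ 269 (mod 347). The two roots are 160 and 187.

160, 187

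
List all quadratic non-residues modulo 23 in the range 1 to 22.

5 7 10 11 14 15 17 19 20 21 22

Square k = 1,…,11 (k and 23−k give the same square):
1²=1, 2²=4, 3²=9, 4²=16, 5²≡2, 6²≡13, 7²≡3, 8²≡18, 9²≡12, 10²≡8, 11²≡6 (mod 23).
The residues are {1, 2, 3, 4, 6, 8, 9, 12, 13, 16, 18}; the non-residues are the remaining 11 nonzero classes.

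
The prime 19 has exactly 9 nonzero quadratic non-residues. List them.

Square k = 1,…,9 (k and 19−k give the same square):
1²=1, 2²=4, 3²=9, 4²=16, 5²≡6, 6²≡17, 7²≡11, 8²≡7, 9²≡5 (mod 19).
The residues are {1, 4, 5, 6, 7, 9, 11, 16, 17}; the non-residues are the remaining 9 nonzero classes.

2 3 8 10 12 13 14 15 18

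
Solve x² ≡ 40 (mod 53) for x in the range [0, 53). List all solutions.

53 ≡ 1 (mod 4), so we find a root by search.
Trying successive values, 26² = 676 ≡ 40 (mod 53). The other root is 53 − 26 = 27.

26, 27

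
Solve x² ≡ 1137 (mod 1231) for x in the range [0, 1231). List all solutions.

468, 763

Since 1231 ≡ 3 (mod 4), a square root of 1137 is 1137^((1231+1)/4) = 1137^308 mod 1231.
Repeated squaring: 1137^2≡219, 1137^4≡1183, 1137^8≡1073, 1137^16≡344, 1137^32≡160, 1137^64≡980, 1137^128≡220, 1137^256≡391 (mod 1231).
1137^308 = 1137^(256+32+16+4) ≡ 468 (mod 1231).
Check: 468² = 219024 ≡ 1137 (mod 1231). The two roots are 468 and 763.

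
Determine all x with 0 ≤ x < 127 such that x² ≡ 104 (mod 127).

Since 127 ≡ 3 (mod 4), a square root of 104 is 104^((127+1)/4) = 104^32 mod 127.
Repeated squaring: 104^2≡21, 104^4≡60, 104^8≡44, 104^16≡31, 104^32≡72 (mod 127).
104^32 = 104^(32) ≡ 72 (mod 127).
Check: 72² = 5184 ≡ 104 (mod 127). The two roots are 55 and 72.

55, 72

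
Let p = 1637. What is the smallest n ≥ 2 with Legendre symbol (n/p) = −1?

(2/1637) = −1, so 2 is the smallest positive non-residue mod 1637.

2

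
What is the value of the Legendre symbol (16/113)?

1

Pull out 2^4: since 113 ≡ 1 (mod 8), (2/113) = +1, so (2/113)^4 = +1.
Reached (1/113) = 1. Collecting the sign flips along the way, the symbol is +1.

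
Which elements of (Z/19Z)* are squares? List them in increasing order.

1,4,5,6,7,9,11,16,17

Square k = 1,…,9 (k and 19−k give the same square):
1²=1, 2²=4, 3²=9, 4²=16, 5²≡6, 6²≡17, 7²≡11, 8²≡7, 9²≡5 (mod 19).
So the quadratic residues mod 19 are {1, 4, 5, 6, 7, 9, 11, 16, 17}.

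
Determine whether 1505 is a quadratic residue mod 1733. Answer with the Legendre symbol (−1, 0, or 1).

Reciprocity: 1505 ≡ 1 and 1733 ≡ 1 (mod 4), so (1505/1733) = +(1733/1505).
Reduce top mod 1505: now compute (228/1505).
Pull out 2^2: since 1505 ≡ 1 (mod 8), (2/1505) = +1, so (2/1505)^2 = +1.
Reciprocity: 57 ≡ 1 and 1505 ≡ 1 (mod 4), so (57/1505) = +(1505/57).
Reduce top mod 57: now compute (23/57).
Reciprocity: 23 ≡ 3 and 57 ≡ 1 (mod 4), so (23/57) = +(57/23).
Reduce top mod 23: now compute (11/23).
Reciprocity: 11 ≡ 3 and 23 ≡ 3 (mod 4), so (11/23) = −(23/11).
Reduce top mod 11: now compute (1/11).
Reached (1/11) = 1. Collecting the sign flips along the way, the symbol is -1.

-1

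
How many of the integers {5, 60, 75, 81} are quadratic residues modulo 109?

4

(5/109) = +1 → QR.
(60/109) = +1 → QR.
(75/109) = +1 → QR.
(81/109) = +1 → QR.
Total quadratic residues among the 4: 4.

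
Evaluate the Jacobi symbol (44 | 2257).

-1

Pull out 2^2: since 2257 ≡ 1 (mod 8), (2/2257) = +1, so (2/2257)^2 = +1.
Reciprocity: 11 ≡ 3 and 2257 ≡ 1 (mod 4), so (11/2257) = +(2257/11).
Reduce top mod 11: now compute (2/11).
Pull out 2: since 11 ≡ 3 (mod 8), (2/11) = -1.
Reached (1/11) = 1. Collecting the sign flips along the way, the symbol is -1.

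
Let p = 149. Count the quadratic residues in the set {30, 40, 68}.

2

(30/149) = +1 → QR.
(40/149) = -1 → non-residue.
(68/149) = +1 → QR.
Total quadratic residues among the 3: 2.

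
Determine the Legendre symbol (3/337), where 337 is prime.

Euler's criterion: (3/337) ≡ 3^168 (mod 337).
3^2 ≡ 9 (mod 337)
3^4 ≡ 81 (mod 337)
3^8 ≡ 158 (mod 337)
3^16 ≡ 26 (mod 337)
3^32 ≡ 2 (mod 337)
3^64 ≡ 4 (mod 337)
3^128 ≡ 16 (mod 337)
3^168 = 3^(128+32+8) ≡ 1 (mod 337).
Result is 1, so (3/337) = 1.

1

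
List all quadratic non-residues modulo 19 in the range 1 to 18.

Square k = 1,…,9 (k and 19−k give the same square):
1²=1, 2²=4, 3²=9, 4²=16, 5²≡6, 6²≡17, 7²≡11, 8²≡7, 9²≡5 (mod 19).
The residues are {1, 4, 5, 6, 7, 9, 11, 16, 17}; the non-residues are the remaining 9 nonzero classes.

2, 3, 8, 10, 12, 13, 14, 15, 18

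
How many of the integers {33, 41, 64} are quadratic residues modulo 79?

(33/79) = -1 → non-residue.
(41/79) = -1 → non-residue.
(64/79) = +1 → QR.
Total quadratic residues among the 3: 1.

1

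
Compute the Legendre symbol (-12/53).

-1

Euler's criterion: (-12/53) ≡ 41^26 (mod 53).
41^2 ≡ 38 (mod 53)
41^4 ≡ 13 (mod 53)
41^8 ≡ 10 (mod 53)
41^16 ≡ 47 (mod 53)
41^26 = 41^(16+8+2) ≡ 52 (mod 53).
Result is 52 ≡ −1, so (-12/53) = −1.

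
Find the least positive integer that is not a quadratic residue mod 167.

(2/167) = +1, so 2 is a residue.
(3/167) = +1, so 3 is a residue.
(4/167) = +1, so 4 is a residue.
(5/167) = −1, so 5 is the smallest positive non-residue mod 167.

5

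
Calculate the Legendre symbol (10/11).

Euler's criterion: (10/11) ≡ 10^5 (mod 11).
10^2 ≡ 1 (mod 11)
10^4 ≡ 1 (mod 11)
10^5 = 10^(4+1) ≡ 10 (mod 11).
Result is 10 ≡ −1, so (10/11) = −1.

-1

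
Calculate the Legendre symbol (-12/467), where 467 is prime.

-1

First reduce: -12 ≡ 455 (mod 467).
Reciprocity: 455 ≡ 3 and 467 ≡ 3 (mod 4), so (455/467) = −(467/455).
Reduce top mod 455: now compute (12/455).
Pull out 2^2: since 455 ≡ 7 (mod 8), (2/455) = +1, so (2/455)^2 = +1.
Reciprocity: 3 ≡ 3 and 455 ≡ 3 (mod 4), so (3/455) = −(455/3).
Reduce top mod 3: now compute (2/3).
Pull out 2: since 3 ≡ 3 (mod 8), (2/3) = -1.
Reached (1/3) = 1. Collecting the sign flips along the way, the symbol is -1.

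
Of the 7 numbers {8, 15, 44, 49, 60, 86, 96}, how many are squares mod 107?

3

(8/107) = -1 → non-residue.
(15/107) = -1 → non-residue.
(44/107) = +1 → QR.
(49/107) = +1 → QR.
(60/107) = -1 → non-residue.
(86/107) = +1 → QR.
(96/107) = -1 → non-residue.
Total quadratic residues among the 7: 3.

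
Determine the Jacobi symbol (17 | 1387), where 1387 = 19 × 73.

Reciprocity: 17 ≡ 1 and 1387 ≡ 3 (mod 4), so (17/1387) = +(1387/17).
Reduce top mod 17: now compute (10/17).
Pull out 2: since 17 ≡ 1 (mod 8), (2/17) = +1.
Reciprocity: 5 ≡ 1 and 17 ≡ 1 (mod 4), so (5/17) = +(17/5).
Reduce top mod 5: now compute (2/5).
Pull out 2: since 5 ≡ 5 (mod 8), (2/5) = -1.
Reached (1/5) = 1. Collecting the sign flips along the way, the symbol is -1.

-1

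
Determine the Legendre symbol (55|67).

1

Reciprocity: 55 ≡ 3 and 67 ≡ 3 (mod 4), so (55/67) = −(67/55).
Reduce top mod 55: now compute (12/55).
Pull out 2^2: since 55 ≡ 7 (mod 8), (2/55) = +1, so (2/55)^2 = +1.
Reciprocity: 3 ≡ 3 and 55 ≡ 3 (mod 4), so (3/55) = −(55/3).
Reduce top mod 3: now compute (1/3).
Reached (1/3) = 1. Collecting the sign flips along the way, the symbol is +1.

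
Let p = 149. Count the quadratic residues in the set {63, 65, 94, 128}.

1

(63/149) = +1 → QR.
(65/149) = -1 → non-residue.
(94/149) = -1 → non-residue.
(128/149) = -1 → non-residue.
Total quadratic residues among the 4: 1.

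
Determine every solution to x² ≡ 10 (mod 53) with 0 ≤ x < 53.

53 ≡ 1 (mod 4), so we find a root by search.
Trying successive values, 13² = 169 ≡ 10 (mod 53). The other root is 53 − 13 = 40.

13, 40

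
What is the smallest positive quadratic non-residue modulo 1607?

5

(2/1607) = +1, so 2 is a residue.
(3/1607) = +1, so 3 is a residue.
(4/1607) = +1, so 4 is a residue.
(5/1607) = −1, so 5 is the smallest positive non-residue mod 1607.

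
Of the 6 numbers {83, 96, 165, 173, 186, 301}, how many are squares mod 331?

5

(83/331) = +1 → QR.
(96/331) = +1 → QR.
(165/331) = +1 → QR.
(173/331) = +1 → QR.
(186/331) = +1 → QR.
(301/331) = -1 → non-residue.
Total quadratic residues among the 6: 5.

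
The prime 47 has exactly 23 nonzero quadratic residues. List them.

1,2,3,4,6,7,8,9,12,14,16,17,18,21,24,25,27,28,32,34,36,37,42

Square k = 1,…,23 (k and 47−k give the same square):
1²=1, 2²=4, 3²=9, 4²=16, 5²=25, 6²=36, 7²≡2, 8²≡17, 9²≡34, 10²≡6, 11²≡27, 12²≡3, 13²≡28, 14²≡8, 15²≡37, 16²≡21, 17²≡7, 18²≡42, 19²≡32, 20²≡24, 21²≡18, 22²≡14, 23²≡12 (mod 47).
So the quadratic residues mod 47 are {1, 2, 3, 4, 6, 7, 8, 9, 12, 14, 16, 17, 18, 21, 24, 25, 27, 28, 32, 34, 36, 37, 42}.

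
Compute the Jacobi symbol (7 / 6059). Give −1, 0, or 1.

Reciprocity: 7 ≡ 3 and 6059 ≡ 3 (mod 4), so (7/6059) = −(6059/7).
Reduce top mod 7: now compute (4/7).
Pull out 2^2: since 7 ≡ 7 (mod 8), (2/7) = +1, so (2/7)^2 = +1.
Reached (1/7) = 1. Collecting the sign flips along the way, the symbol is -1.

-1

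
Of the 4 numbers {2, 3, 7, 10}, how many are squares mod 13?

2

(2/13) = -1 → non-residue.
(3/13) = +1 → QR.
(7/13) = -1 → non-residue.
(10/13) = +1 → QR.
Total quadratic residues among the 4: 2.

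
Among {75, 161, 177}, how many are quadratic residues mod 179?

3

(75/179) = +1 → QR.
(161/179) = +1 → QR.
(177/179) = +1 → QR.
Total quadratic residues among the 3: 3.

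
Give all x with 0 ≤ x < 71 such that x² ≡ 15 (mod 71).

Since 71 ≡ 3 (mod 4), a square root of 15 is 15^((71+1)/4) = 15^18 mod 71.
Repeated squaring: 15^2≡12, 15^4≡2, 15^8≡4, 15^16≡16 (mod 71).
15^18 = 15^(16+2) ≡ 50 (mod 71).
Check: 50² = 2500 ≡ 15 (mod 71). The two roots are 21 and 50.

21, 50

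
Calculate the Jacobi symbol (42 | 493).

1

Pull out 2: since 493 ≡ 5 (mod 8), (2/493) = -1.
Reciprocity: 21 ≡ 1 and 493 ≡ 1 (mod 4), so (21/493) = +(493/21).
Reduce top mod 21: now compute (10/21).
Pull out 2: since 21 ≡ 5 (mod 8), (2/21) = -1.
Reciprocity: 5 ≡ 1 and 21 ≡ 1 (mod 4), so (5/21) = +(21/5).
Reduce top mod 5: now compute (1/5).
Reached (1/5) = 1. Collecting the sign flips along the way, the symbol is +1.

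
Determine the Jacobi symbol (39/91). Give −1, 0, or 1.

0

Reciprocity: 39 ≡ 3 and 91 ≡ 3 (mod 4), so (39/91) = −(91/39).
Reduce top mod 39: now compute (13/39).
Reciprocity: 13 ≡ 1 and 39 ≡ 3 (mod 4), so (13/39) = +(39/13).
Reduce top mod 13: now compute (0/13).
Top reduces to 0: gcd > 1, so the symbol is 0.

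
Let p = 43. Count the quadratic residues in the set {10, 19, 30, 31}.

2

(10/43) = +1 → QR.
(19/43) = -1 → non-residue.
(30/43) = -1 → non-residue.
(31/43) = +1 → QR.
Total quadratic residues among the 4: 2.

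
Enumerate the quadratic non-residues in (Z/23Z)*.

Square k = 1,…,11 (k and 23−k give the same square):
1²=1, 2²=4, 3²=9, 4²=16, 5²≡2, 6²≡13, 7²≡3, 8²≡18, 9²≡12, 10²≡8, 11²≡6 (mod 23).
The residues are {1, 2, 3, 4, 6, 8, 9, 12, 13, 16, 18}; the non-residues are the remaining 11 nonzero classes.

5, 7, 10, 11, 14, 15, 17, 19, 20, 21, 22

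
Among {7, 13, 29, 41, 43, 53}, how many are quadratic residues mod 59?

4

(7/59) = +1 → QR.
(13/59) = -1 → non-residue.
(29/59) = +1 → QR.
(41/59) = +1 → QR.
(43/59) = -1 → non-residue.
(53/59) = +1 → QR.
Total quadratic residues among the 6: 4.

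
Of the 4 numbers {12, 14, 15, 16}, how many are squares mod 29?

1

(12/29) = -1 → non-residue.
(14/29) = -1 → non-residue.
(15/29) = -1 → non-residue.
(16/29) = +1 → QR.
Total quadratic residues among the 4: 1.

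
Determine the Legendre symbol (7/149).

Reciprocity: 7 ≡ 3 and 149 ≡ 1 (mod 4), so (7/149) = +(149/7).
Reduce top mod 7: now compute (2/7).
Pull out 2: since 7 ≡ 7 (mod 8), (2/7) = +1.
Reached (1/7) = 1. Collecting the sign flips along the way, the symbol is +1.

1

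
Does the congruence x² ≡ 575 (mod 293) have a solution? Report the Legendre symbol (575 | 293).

First reduce: 575 ≡ 282 (mod 293).
Pull out 2: since 293 ≡ 5 (mod 8), (2/293) = -1.
Reciprocity: 141 ≡ 1 and 293 ≡ 1 (mod 4), so (141/293) = +(293/141).
Reduce top mod 141: now compute (11/141).
Reciprocity: 11 ≡ 3 and 141 ≡ 1 (mod 4), so (11/141) = +(141/11).
Reduce top mod 11: now compute (9/11).
Reciprocity: 9 ≡ 1 and 11 ≡ 3 (mod 4), so (9/11) = +(11/9).
Reduce top mod 9: now compute (2/9).
Pull out 2: since 9 ≡ 1 (mod 8), (2/9) = +1.
Reached (1/9) = 1. Collecting the sign flips along the way, the symbol is -1.

-1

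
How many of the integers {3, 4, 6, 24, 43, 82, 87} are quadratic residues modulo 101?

6

(3/101) = -1 → non-residue.
(4/101) = +1 → QR.
(6/101) = +1 → QR.
(24/101) = +1 → QR.
(43/101) = +1 → QR.
(82/101) = +1 → QR.
(87/101) = +1 → QR.
Total quadratic residues among the 7: 6.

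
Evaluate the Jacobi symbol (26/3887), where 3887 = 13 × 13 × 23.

Pull out 2: since 3887 ≡ 7 (mod 8), (2/3887) = +1.
Reciprocity: 13 ≡ 1 and 3887 ≡ 3 (mod 4), so (13/3887) = +(3887/13).
Reduce top mod 13: now compute (0/13).
Top reduces to 0: gcd > 1, so the symbol is 0.

0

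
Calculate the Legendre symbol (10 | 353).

-1

Euler's criterion: (10/353) ≡ 10^176 (mod 353).
10^2 ≡ 100 (mod 353)
10^4 ≡ 116 (mod 353)
10^8 ≡ 42 (mod 353)
10^16 ≡ 352 (mod 353)
10^32 ≡ 1 (mod 353)
10^64 ≡ 1 (mod 353)
10^128 ≡ 1 (mod 353)
10^176 = 10^(128+32+16) ≡ 352 (mod 353).
Result is 352 ≡ −1, so (10/353) = −1.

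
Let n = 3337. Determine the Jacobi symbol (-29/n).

-1

First reduce: -29 ≡ 3308 (mod 3337).
Pull out 2^2: since 3337 ≡ 1 (mod 8), (2/3337) = +1, so (2/3337)^2 = +1.
Reciprocity: 827 ≡ 3 and 3337 ≡ 1 (mod 4), so (827/3337) = +(3337/827).
Reduce top mod 827: now compute (29/827).
Reciprocity: 29 ≡ 1 and 827 ≡ 3 (mod 4), so (29/827) = +(827/29).
Reduce top mod 29: now compute (15/29).
Reciprocity: 15 ≡ 3 and 29 ≡ 1 (mod 4), so (15/29) = +(29/15).
Reduce top mod 15: now compute (14/15).
Pull out 2: since 15 ≡ 7 (mod 8), (2/15) = +1.
Reciprocity: 7 ≡ 3 and 15 ≡ 3 (mod 4), so (7/15) = −(15/7).
Reduce top mod 7: now compute (1/7).
Reached (1/7) = 1. Collecting the sign flips along the way, the symbol is -1.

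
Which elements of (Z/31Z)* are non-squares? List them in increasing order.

Square k = 1,…,15 (k and 31−k give the same square):
1²=1, 2²=4, 3²=9, 4²=16, 5²=25, 6²≡5, 7²≡18, 8²≡2, 9²≡19, 10²≡7, 11²≡28, 12²≡20, 13²≡14, 14²≡10, 15²≡8 (mod 31).
The residues are {1, 2, 4, 5, 7, 8, 9, 10, 14, 16, 18, 19, 20, 25, 28}; the non-residues are the remaining 15 nonzero classes.

3, 6, 11, 12, 13, 15, 17, 21, 22, 23, 24, 26, 27, 29, 30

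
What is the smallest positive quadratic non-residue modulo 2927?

(2/2927) = +1, so 2 is a residue.
(3/2927) = +1, so 3 is a residue.
(4/2927) = +1, so 4 is a residue.
(5/2927) = −1, so 5 is the smallest positive non-residue mod 2927.

5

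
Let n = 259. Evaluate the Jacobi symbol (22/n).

-1

Pull out 2: since 259 ≡ 3 (mod 8), (2/259) = -1.
Reciprocity: 11 ≡ 3 and 259 ≡ 3 (mod 4), so (11/259) = −(259/11).
Reduce top mod 11: now compute (6/11).
Pull out 2: since 11 ≡ 3 (mod 8), (2/11) = -1.
Reciprocity: 3 ≡ 3 and 11 ≡ 3 (mod 4), so (3/11) = −(11/3).
Reduce top mod 3: now compute (2/3).
Pull out 2: since 3 ≡ 3 (mod 8), (2/3) = -1.
Reached (1/3) = 1. Collecting the sign flips along the way, the symbol is -1.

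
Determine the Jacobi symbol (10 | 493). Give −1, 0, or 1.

Pull out 2: since 493 ≡ 5 (mod 8), (2/493) = -1.
Reciprocity: 5 ≡ 1 and 493 ≡ 1 (mod 4), so (5/493) = +(493/5).
Reduce top mod 5: now compute (3/5).
Reciprocity: 3 ≡ 3 and 5 ≡ 1 (mod 4), so (3/5) = +(5/3).
Reduce top mod 3: now compute (2/3).
Pull out 2: since 3 ≡ 3 (mod 8), (2/3) = -1.
Reached (1/3) = 1. Collecting the sign flips along the way, the symbol is +1.

1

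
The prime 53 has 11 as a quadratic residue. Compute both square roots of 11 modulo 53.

8, 45

53 ≡ 1 (mod 4), so we find a root by search.
Trying successive values, 8² = 64 ≡ 11 (mod 53). The other root is 53 − 8 = 45.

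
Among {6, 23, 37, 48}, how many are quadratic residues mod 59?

(6/59) = -1 → non-residue.
(23/59) = -1 → non-residue.
(37/59) = -1 → non-residue.
(48/59) = +1 → QR.
Total quadratic residues among the 4: 1.

1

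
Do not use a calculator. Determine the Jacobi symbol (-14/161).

First reduce: -14 ≡ 147 (mod 161).
Reciprocity: 147 ≡ 3 and 161 ≡ 1 (mod 4), so (147/161) = +(161/147).
Reduce top mod 147: now compute (14/147).
Pull out 2: since 147 ≡ 3 (mod 8), (2/147) = -1.
Reciprocity: 7 ≡ 3 and 147 ≡ 3 (mod 4), so (7/147) = −(147/7).
Reduce top mod 7: now compute (0/7).
Top reduces to 0: gcd > 1, so the symbol is 0.

0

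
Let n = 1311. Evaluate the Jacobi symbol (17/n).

Reciprocity: 17 ≡ 1 and 1311 ≡ 3 (mod 4), so (17/1311) = +(1311/17).
Reduce top mod 17: now compute (2/17).
Pull out 2: since 17 ≡ 1 (mod 8), (2/17) = +1.
Reached (1/17) = 1. Collecting the sign flips along the way, the symbol is +1.

1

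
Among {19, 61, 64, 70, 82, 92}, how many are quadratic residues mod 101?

(19/101) = +1 → QR.
(61/101) = -1 → non-residue.
(64/101) = +1 → QR.
(70/101) = +1 → QR.
(82/101) = +1 → QR.
(92/101) = +1 → QR.
Total quadratic residues among the 6: 5.

5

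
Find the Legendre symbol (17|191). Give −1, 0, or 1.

Euler's criterion: (17/191) ≡ 17^95 (mod 191).
17^2 ≡ 98 (mod 191)
17^4 ≡ 54 (mod 191)
17^8 ≡ 51 (mod 191)
17^16 ≡ 118 (mod 191)
17^32 ≡ 172 (mod 191)
17^64 ≡ 170 (mod 191)
17^95 = 17^(64+16+8+4+2+1) ≡ 1 (mod 191).
Result is 1, so (17/191) = 1.

1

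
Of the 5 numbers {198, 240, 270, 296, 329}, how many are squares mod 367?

4

(198/367) = -1 → non-residue.
(240/367) = +1 → QR.
(270/367) = +1 → QR.
(296/367) = +1 → QR.
(329/367) = +1 → QR.
Total quadratic residues among the 5: 4.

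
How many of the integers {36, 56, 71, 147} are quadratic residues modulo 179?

(36/179) = +1 → QR.
(56/179) = +1 → QR.
(71/179) = -1 → non-residue.
(147/179) = +1 → QR.
Total quadratic residues among the 4: 3.

3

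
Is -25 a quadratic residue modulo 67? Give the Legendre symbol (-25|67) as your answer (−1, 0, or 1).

-1

Euler's criterion: (-25/67) ≡ 42^33 (mod 67).
42^2 ≡ 22 (mod 67)
42^4 ≡ 15 (mod 67)
42^8 ≡ 24 (mod 67)
42^16 ≡ 40 (mod 67)
42^32 ≡ 59 (mod 67)
42^33 = 42^(32+1) ≡ 66 (mod 67).
Result is 66 ≡ −1, so (-25/67) = −1.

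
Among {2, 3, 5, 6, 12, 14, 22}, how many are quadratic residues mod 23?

(2/23) = +1 → QR.
(3/23) = +1 → QR.
(5/23) = -1 → non-residue.
(6/23) = +1 → QR.
(12/23) = +1 → QR.
(14/23) = -1 → non-residue.
(22/23) = -1 → non-residue.
Total quadratic residues among the 7: 4.

4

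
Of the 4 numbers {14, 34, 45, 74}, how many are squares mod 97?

0

(14/97) = -1 → non-residue.
(34/97) = -1 → non-residue.
(45/97) = -1 → non-residue.
(74/97) = -1 → non-residue.
Total quadratic residues among the 4: 0.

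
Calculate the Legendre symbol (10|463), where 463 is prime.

Pull out 2: since 463 ≡ 7 (mod 8), (2/463) = +1.
Reciprocity: 5 ≡ 1 and 463 ≡ 3 (mod 4), so (5/463) = +(463/5).
Reduce top mod 5: now compute (3/5).
Reciprocity: 3 ≡ 3 and 5 ≡ 1 (mod 4), so (3/5) = +(5/3).
Reduce top mod 3: now compute (2/3).
Pull out 2: since 3 ≡ 3 (mod 8), (2/3) = -1.
Reached (1/3) = 1. Collecting the sign flips along the way, the symbol is -1.

-1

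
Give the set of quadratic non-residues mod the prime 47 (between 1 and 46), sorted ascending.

Square k = 1,…,23 (k and 47−k give the same square):
1²=1, 2²=4, 3²=9, 4²=16, 5²=25, 6²=36, 7²≡2, 8²≡17, 9²≡34, 10²≡6, 11²≡27, 12²≡3, 13²≡28, 14²≡8, 15²≡37, 16²≡21, 17²≡7, 18²≡42, 19²≡32, 20²≡24, 21²≡18, 22²≡14, 23²≡12 (mod 47).
The residues are {1, 2, 3, 4, 6, 7, 8, 9, 12, 14, 16, 17, 18, 21, 24, 25, 27, 28, 32, 34, 36, 37, 42}; the non-residues are the remaining 23 nonzero classes.

5, 10, 11, 13, 15, 19, 20, 22, 23, 26, 29, 30, 31, 33, 35, 38, 39, 40, 41, 43, 44, 45, 46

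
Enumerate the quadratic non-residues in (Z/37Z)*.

2,5,6,8,13,14,15,17,18,19,20,22,23,24,29,31,32,35

Square k = 1,…,18 (k and 37−k give the same square):
1²=1, 2²=4, 3²=9, 4²=16, 5²=25, 6²=36, 7²≡12, 8²≡27, 9²≡7, 10²≡26, 11²≡10, 12²≡33, 13²≡21, 14²≡11, 15²≡3, 16²≡34, 17²≡30, 18²≡28 (mod 37).
The residues are {1, 3, 4, 7, 9, 10, 11, 12, 16, 21, 25, 26, 27, 28, 30, 33, 34, 36}; the non-residues are the remaining 18 nonzero classes.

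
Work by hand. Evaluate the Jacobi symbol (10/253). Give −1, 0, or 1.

1

Pull out 2: since 253 ≡ 5 (mod 8), (2/253) = -1.
Reciprocity: 5 ≡ 1 and 253 ≡ 1 (mod 4), so (5/253) = +(253/5).
Reduce top mod 5: now compute (3/5).
Reciprocity: 3 ≡ 3 and 5 ≡ 1 (mod 4), so (3/5) = +(5/3).
Reduce top mod 3: now compute (2/3).
Pull out 2: since 3 ≡ 3 (mod 8), (2/3) = -1.
Reached (1/3) = 1. Collecting the sign flips along the way, the symbol is +1.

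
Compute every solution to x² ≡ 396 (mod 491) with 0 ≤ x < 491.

177, 314

Since 491 ≡ 3 (mod 4), a square root of 396 is 396^((491+1)/4) = 396^123 mod 491.
Repeated squaring: 396^2≡187, 396^4≡108, 396^8≡371, 396^16≡161, 396^32≡389, 396^64≡93 (mod 491).
396^123 = 396^(64+32+16+8+2+1) ≡ 314 (mod 491).
Check: 314² = 98596 ≡ 396 (mod 491). The two roots are 177 and 314.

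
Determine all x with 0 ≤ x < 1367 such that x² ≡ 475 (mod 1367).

Since 1367 ≡ 3 (mod 4), a square root of 475 is 475^((1367+1)/4) = 475^342 mod 1367.
Repeated squaring: 475^2≡70, 475^4≡799, 475^8≡12, 475^16≡144, 475^32≡231, 475^64≡48, 475^128≡937, 475^256≡355 (mod 1367).
475^342 = 475^(256+64+16+4+2) ≡ 585 (mod 1367).
Check: 585² = 342225 ≡ 475 (mod 1367). The two roots are 585 and 782.

585, 782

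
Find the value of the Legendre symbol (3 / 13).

1

Euler's criterion: (3/13) ≡ 3^6 (mod 13).
3^2 ≡ 9 (mod 13)
3^4 ≡ 3 (mod 13)
3^6 = 3^(4+2) ≡ 1 (mod 13).
Result is 1, so (3/13) = 1.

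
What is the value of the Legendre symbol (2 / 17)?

Pull out 2: since 17 ≡ 1 (mod 8), (2/17) = +1.
Reached (1/17) = 1. Collecting the sign flips along the way, the symbol is +1.

1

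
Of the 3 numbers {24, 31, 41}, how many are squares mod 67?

(24/67) = +1 → QR.
(31/67) = -1 → non-residue.
(41/67) = -1 → non-residue.
Total quadratic residues among the 3: 1.

1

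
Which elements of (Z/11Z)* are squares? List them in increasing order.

1,3,4,5,9

Square k = 1,…,5 (k and 11−k give the same square):
1²=1, 2²=4, 3²=9, 4²≡5, 5²≡3 (mod 11).
So the quadratic residues mod 11 are {1, 3, 4, 5, 9}.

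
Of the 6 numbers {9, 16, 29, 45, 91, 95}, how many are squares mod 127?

2

(9/127) = +1 → QR.
(16/127) = +1 → QR.
(29/127) = -1 → non-residue.
(45/127) = -1 → non-residue.
(91/127) = -1 → non-residue.
(95/127) = -1 → non-residue.
Total quadratic residues among the 6: 2.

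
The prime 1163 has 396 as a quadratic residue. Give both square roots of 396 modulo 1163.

404, 759

Since 1163 ≡ 3 (mod 4), a square root of 396 is 396^((1163+1)/4) = 396^291 mod 1163.
Repeated squaring: 396^2≡974, 396^4≡831, 396^8≡902, 396^16≡667, 396^32≡623, 396^64≡850, 396^128≡277, 396^256≡1134 (mod 1163).
396^291 = 396^(256+32+2+1) ≡ 404 (mod 1163).
Check: 404² = 163216 ≡ 396 (mod 1163). The two roots are 404 and 759.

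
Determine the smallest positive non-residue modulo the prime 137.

(2/137) = +1, so 2 is a residue.
(3/137) = −1, so 3 is the smallest positive non-residue mod 137.

3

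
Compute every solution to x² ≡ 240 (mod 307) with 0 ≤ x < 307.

94, 213

Since 307 ≡ 3 (mod 4), a square root of 240 is 240^((307+1)/4) = 240^77 mod 307.
Repeated squaring: 240^2≡191, 240^4≡255, 240^8≡248, 240^16≡104, 240^32≡71, 240^64≡129 (mod 307).
240^77 = 240^(64+8+4+1) ≡ 94 (mod 307).
Check: 94² = 8836 ≡ 240 (mod 307). The two roots are 94 and 213.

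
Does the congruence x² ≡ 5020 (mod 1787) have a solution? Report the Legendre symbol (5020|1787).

First reduce: 5020 ≡ 1446 (mod 1787).
Pull out 2: since 1787 ≡ 3 (mod 8), (2/1787) = -1.
Reciprocity: 723 ≡ 3 and 1787 ≡ 3 (mod 4), so (723/1787) = −(1787/723).
Reduce top mod 723: now compute (341/723).
Reciprocity: 341 ≡ 1 and 723 ≡ 3 (mod 4), so (341/723) = +(723/341).
Reduce top mod 341: now compute (41/341).
Reciprocity: 41 ≡ 1 and 341 ≡ 1 (mod 4), so (41/341) = +(341/41).
Reduce top mod 41: now compute (13/41).
Reciprocity: 13 ≡ 1 and 41 ≡ 1 (mod 4), so (13/41) = +(41/13).
Reduce top mod 13: now compute (2/13).
Pull out 2: since 13 ≡ 5 (mod 8), (2/13) = -1.
Reached (1/13) = 1. Collecting the sign flips along the way, the symbol is -1.

-1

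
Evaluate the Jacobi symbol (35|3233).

Reciprocity: 35 ≡ 3 and 3233 ≡ 1 (mod 4), so (35/3233) = +(3233/35).
Reduce top mod 35: now compute (13/35).
Reciprocity: 13 ≡ 1 and 35 ≡ 3 (mod 4), so (13/35) = +(35/13).
Reduce top mod 13: now compute (9/13).
Reciprocity: 9 ≡ 1 and 13 ≡ 1 (mod 4), so (9/13) = +(13/9).
Reduce top mod 9: now compute (4/9).
Pull out 2^2: since 9 ≡ 1 (mod 8), (2/9) = +1, so (2/9)^2 = +1.
Reached (1/9) = 1. Collecting the sign flips along the way, the symbol is +1.

1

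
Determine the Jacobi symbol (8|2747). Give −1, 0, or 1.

Pull out 2^3: since 2747 ≡ 3 (mod 8), (2/2747) = -1, so (2/2747)^3 = -1.
Reached (1/2747) = 1. Collecting the sign flips along the way, the symbol is -1.

-1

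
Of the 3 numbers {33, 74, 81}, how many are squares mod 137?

2

(33/137) = -1 → non-residue.
(74/137) = +1 → QR.
(81/137) = +1 → QR.
Total quadratic residues among the 3: 2.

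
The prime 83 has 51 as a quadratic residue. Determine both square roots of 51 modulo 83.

Since 83 ≡ 3 (mod 4), a square root of 51 is 51^((83+1)/4) = 51^21 mod 83.
Repeated squaring: 51^2≡28, 51^4≡37, 51^8≡41, 51^16≡21 (mod 83).
51^21 = 51^(16+4+1) ≡ 36 (mod 83).
Check: 36² = 1296 ≡ 51 (mod 83). The two roots are 36 and 47.

36, 47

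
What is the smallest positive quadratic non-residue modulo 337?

5

(2/337) = +1, so 2 is a residue.
(3/337) = +1, so 3 is a residue.
(4/337) = +1, so 4 is a residue.
(5/337) = −1, so 5 is the smallest positive non-residue mod 337.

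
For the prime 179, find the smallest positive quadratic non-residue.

2

(2/179) = −1, so 2 is the smallest positive non-residue mod 179.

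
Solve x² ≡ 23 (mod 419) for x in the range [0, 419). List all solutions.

182, 237

Since 419 ≡ 3 (mod 4), a square root of 23 is 23^((419+1)/4) = 23^105 mod 419.
Repeated squaring: 23^2≡110, 23^4≡368, 23^8≡87, 23^16≡27, 23^32≡310, 23^64≡149 (mod 419).
23^105 = 23^(64+32+8+1) ≡ 237 (mod 419).
Check: 237² = 56169 ≡ 23 (mod 419). The two roots are 182 and 237.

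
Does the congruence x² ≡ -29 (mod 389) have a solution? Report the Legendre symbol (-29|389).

-1

First reduce: -29 ≡ 360 (mod 389).
Pull out 2^3: since 389 ≡ 5 (mod 8), (2/389) = -1, so (2/389)^3 = -1.
Reciprocity: 45 ≡ 1 and 389 ≡ 1 (mod 4), so (45/389) = +(389/45).
Reduce top mod 45: now compute (29/45).
Reciprocity: 29 ≡ 1 and 45 ≡ 1 (mod 4), so (29/45) = +(45/29).
Reduce top mod 29: now compute (16/29).
Pull out 2^4: since 29 ≡ 5 (mod 8), (2/29) = -1, so (2/29)^4 = +1.
Reached (1/29) = 1. Collecting the sign flips along the way, the symbol is -1.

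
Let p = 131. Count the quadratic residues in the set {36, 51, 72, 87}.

(36/131) = +1 → QR.
(51/131) = -1 → non-residue.
(72/131) = -1 → non-residue.
(87/131) = -1 → non-residue.
Total quadratic residues among the 4: 1.

1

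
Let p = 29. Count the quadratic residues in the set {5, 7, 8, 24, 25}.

(5/29) = +1 → QR.
(7/29) = +1 → QR.
(8/29) = -1 → non-residue.
(24/29) = +1 → QR.
(25/29) = +1 → QR.
Total quadratic residues among the 5: 4.

4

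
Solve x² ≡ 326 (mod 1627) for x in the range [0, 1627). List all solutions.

152, 1475

Since 1627 ≡ 3 (mod 4), a square root of 326 is 326^((1627+1)/4) = 326^407 mod 1627.
Repeated squaring: 326^2≡521, 326^4≡1359, 326^8≡236, 326^16≡378, 326^32≡1335, 326^64≡660, 326^128≡1191, 326^256≡1364 (mod 1627).
326^407 = 326^(256+128+16+4+2+1) ≡ 1475 (mod 1627).
Check: 1475² = 2175625 ≡ 326 (mod 1627). The two roots are 152 and 1475.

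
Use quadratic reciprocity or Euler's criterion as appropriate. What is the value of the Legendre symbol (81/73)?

1

First reduce: 81 ≡ 8 (mod 73).
Pull out 2^3: since 73 ≡ 1 (mod 8), (2/73) = +1, so (2/73)^3 = +1.
Reached (1/73) = 1. Collecting the sign flips along the way, the symbol is +1.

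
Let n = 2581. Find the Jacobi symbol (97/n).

-1

Reciprocity: 97 ≡ 1 and 2581 ≡ 1 (mod 4), so (97/2581) = +(2581/97).
Reduce top mod 97: now compute (59/97).
Reciprocity: 59 ≡ 3 and 97 ≡ 1 (mod 4), so (59/97) = +(97/59).
Reduce top mod 59: now compute (38/59).
Pull out 2: since 59 ≡ 3 (mod 8), (2/59) = -1.
Reciprocity: 19 ≡ 3 and 59 ≡ 3 (mod 4), so (19/59) = −(59/19).
Reduce top mod 19: now compute (2/19).
Pull out 2: since 19 ≡ 3 (mod 8), (2/19) = -1.
Reached (1/19) = 1. Collecting the sign flips along the way, the symbol is -1.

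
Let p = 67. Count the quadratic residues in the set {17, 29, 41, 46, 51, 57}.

(17/67) = +1 → QR.
(29/67) = +1 → QR.
(41/67) = -1 → non-residue.
(46/67) = -1 → non-residue.
(51/67) = -1 → non-residue.
(57/67) = -1 → non-residue.
Total quadratic residues among the 6: 2.

2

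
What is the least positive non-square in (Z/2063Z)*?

5

(2/2063) = +1, so 2 is a residue.
(3/2063) = +1, so 3 is a residue.
(4/2063) = +1, so 4 is a residue.
(5/2063) = −1, so 5 is the smallest positive non-residue mod 2063.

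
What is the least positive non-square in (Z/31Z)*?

3

(2/31) = +1, so 2 is a residue.
(3/31) = −1, so 3 is the smallest positive non-residue mod 31.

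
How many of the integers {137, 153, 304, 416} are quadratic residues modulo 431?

(137/431) = -1 → non-residue.
(153/431) = -1 → non-residue.
(304/431) = +1 → QR.
(416/431) = -1 → non-residue.
Total quadratic residues among the 4: 1.

1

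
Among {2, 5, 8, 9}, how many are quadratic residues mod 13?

(2/13) = -1 → non-residue.
(5/13) = -1 → non-residue.
(8/13) = -1 → non-residue.
(9/13) = +1 → QR.
Total quadratic residues among the 4: 1.

1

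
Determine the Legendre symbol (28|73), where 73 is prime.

Pull out 2^2: since 73 ≡ 1 (mod 8), (2/73) = +1, so (2/73)^2 = +1.
Reciprocity: 7 ≡ 3 and 73 ≡ 1 (mod 4), so (7/73) = +(73/7).
Reduce top mod 7: now compute (3/7).
Reciprocity: 3 ≡ 3 and 7 ≡ 3 (mod 4), so (3/7) = −(7/3).
Reduce top mod 3: now compute (1/3).
Reached (1/3) = 1. Collecting the sign flips along the way, the symbol is -1.

-1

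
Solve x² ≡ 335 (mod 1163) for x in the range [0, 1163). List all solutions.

Since 1163 ≡ 3 (mod 4), a square root of 335 is 335^((1163+1)/4) = 335^291 mod 1163.
Repeated squaring: 335^2≡577, 335^4≡311, 335^8≡192, 335^16≡811, 335^32≡626, 335^64≡1108, 335^128≡699, 335^256≡141 (mod 1163).
335^291 = 335^(256+32+2+1) ≡ 161 (mod 1163).
Check: 161² = 25921 ≡ 335 (mod 1163). The two roots are 161 and 1002.

161, 1002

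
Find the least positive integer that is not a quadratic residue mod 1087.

(2/1087) = +1, so 2 is a residue.
(3/1087) = −1, so 3 is the smallest positive non-residue mod 1087.

3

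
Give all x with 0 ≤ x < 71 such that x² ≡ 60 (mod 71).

29, 42

Since 71 ≡ 3 (mod 4), a square root of 60 is 60^((71+1)/4) = 60^18 mod 71.
Repeated squaring: 60^2≡50, 60^4≡15, 60^8≡12, 60^16≡2 (mod 71).
60^18 = 60^(16+2) ≡ 29 (mod 71).
Check: 29² = 841 ≡ 60 (mod 71). The two roots are 29 and 42.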